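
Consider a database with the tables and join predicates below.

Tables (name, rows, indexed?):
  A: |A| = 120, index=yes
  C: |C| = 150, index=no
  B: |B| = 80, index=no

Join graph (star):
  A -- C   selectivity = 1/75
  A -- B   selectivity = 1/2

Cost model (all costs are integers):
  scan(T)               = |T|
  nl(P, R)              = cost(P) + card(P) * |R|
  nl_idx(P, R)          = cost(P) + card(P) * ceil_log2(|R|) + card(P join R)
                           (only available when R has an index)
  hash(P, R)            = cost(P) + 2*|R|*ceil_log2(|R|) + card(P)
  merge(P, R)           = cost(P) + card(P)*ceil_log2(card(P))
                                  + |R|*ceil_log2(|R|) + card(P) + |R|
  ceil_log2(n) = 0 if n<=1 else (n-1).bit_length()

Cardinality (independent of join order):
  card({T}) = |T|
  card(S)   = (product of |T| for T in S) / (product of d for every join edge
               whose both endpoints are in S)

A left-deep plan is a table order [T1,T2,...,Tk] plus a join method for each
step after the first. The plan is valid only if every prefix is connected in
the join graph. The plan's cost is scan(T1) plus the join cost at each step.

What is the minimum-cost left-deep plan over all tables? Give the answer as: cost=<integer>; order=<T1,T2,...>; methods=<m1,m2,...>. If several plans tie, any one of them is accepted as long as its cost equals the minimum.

Selinger DP (subsets sized 1..n):
  {A}: scan cost=120, card=120
  {C}: scan cost=150, card=150
  {B}: scan cost=80, card=80
  {AC}: card=240; try (A,nl_idx)→1440, (A,hash)→1980, (C,merge)→2430, (A,merge)→2460, (C,hash)→2640, (C,nl)→18120 …(+1); best=1440 via (A,nl_idx)
  {AB}: card=4800; try (B,hash)→1360, (A,merge)→1680, (B,merge)→1720, (A,hash)→1840, (A,nl_idx)→5440, (A,nl)→9680 …(+1); best=1360 via (B,hash)
  {ABC}: card=9600; try (B,hash)→2800, (B,merge)→4240, (C,hash)→8560, (B,nl)→20640, (C,merge)→69910, (C,nl)→721360; best=2800 via (B,hash)

cost=2800; order=C,A,B; methods=nl_idx,hash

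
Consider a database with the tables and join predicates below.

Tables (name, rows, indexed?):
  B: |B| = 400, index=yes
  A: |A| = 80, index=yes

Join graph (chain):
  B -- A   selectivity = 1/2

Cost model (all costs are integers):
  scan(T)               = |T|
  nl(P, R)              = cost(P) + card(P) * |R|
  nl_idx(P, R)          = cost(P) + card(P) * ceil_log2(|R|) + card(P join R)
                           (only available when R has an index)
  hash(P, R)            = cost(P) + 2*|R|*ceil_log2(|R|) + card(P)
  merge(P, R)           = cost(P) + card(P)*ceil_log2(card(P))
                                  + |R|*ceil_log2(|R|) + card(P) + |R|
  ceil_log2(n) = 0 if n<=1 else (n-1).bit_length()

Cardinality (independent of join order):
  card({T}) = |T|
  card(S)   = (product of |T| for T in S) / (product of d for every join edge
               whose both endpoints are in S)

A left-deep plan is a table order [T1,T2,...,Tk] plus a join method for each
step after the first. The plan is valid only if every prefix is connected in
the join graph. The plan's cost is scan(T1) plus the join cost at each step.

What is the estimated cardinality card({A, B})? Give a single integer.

16000

Tables in S: A(80), B(400)
Edges inside S: B-A(d=2)
numerator = 80 * 400 = 32000
denominator = 2 = 2
card(S) = 32000 / 2 = 16000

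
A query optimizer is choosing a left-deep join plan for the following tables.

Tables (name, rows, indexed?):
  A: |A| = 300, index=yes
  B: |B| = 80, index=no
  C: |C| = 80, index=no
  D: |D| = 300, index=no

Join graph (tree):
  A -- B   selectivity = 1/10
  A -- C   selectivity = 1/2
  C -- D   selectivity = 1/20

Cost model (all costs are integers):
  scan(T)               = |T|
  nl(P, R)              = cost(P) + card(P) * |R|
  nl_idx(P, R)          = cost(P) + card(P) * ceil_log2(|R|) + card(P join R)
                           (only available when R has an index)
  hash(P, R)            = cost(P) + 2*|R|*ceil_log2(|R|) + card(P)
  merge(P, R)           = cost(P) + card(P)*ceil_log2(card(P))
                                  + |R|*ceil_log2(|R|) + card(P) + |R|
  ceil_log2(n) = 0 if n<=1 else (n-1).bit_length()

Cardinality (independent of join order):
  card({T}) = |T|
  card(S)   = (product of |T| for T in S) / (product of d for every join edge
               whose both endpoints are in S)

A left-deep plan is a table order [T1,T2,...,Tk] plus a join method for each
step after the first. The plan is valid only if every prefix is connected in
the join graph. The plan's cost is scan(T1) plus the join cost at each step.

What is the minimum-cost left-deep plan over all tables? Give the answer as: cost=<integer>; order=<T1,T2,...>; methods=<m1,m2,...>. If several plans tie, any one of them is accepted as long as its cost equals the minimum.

cost=106640; order=A,B,C,D; methods=hash,hash,hash

Selinger DP (subsets sized 1..n):
  {A}: scan cost=300, card=300
  {B}: scan cost=80, card=80
  {C}: scan cost=80, card=80
  {D}: scan cost=300, card=300
  {AB}: card=2400; try (B,hash)→1720, (A,nl_idx)→3200, (A,merge)→3720, (B,merge)→3940, (A,hash)→5560, (A,nl)→24080 …(+1); best=1720 via (B,hash)
  {AC}: card=12000; try (C,hash)→1720, (A,merge)→3720, (C,merge)→3940, (A,hash)→5560, (A,nl_idx)→12800, (A,nl)→24080 …(+1); best=1720 via (C,hash)
  {CD}: card=1200; try (C,hash)→1720, (D,merge)→3720, (C,merge)→3940, (D,hash)→5560, (D,nl)→24080, (C,nl)→24300; best=1720 via (C,hash)
  {ABC}: card=96000; try (C,hash)→5240, (B,hash)→14840, (C,merge)→33560, (B,merge)→182360, (C,nl)→193720, (B,nl)→961720; best=5240 via (C,hash)
  {ACD}: card=180000; try (A,hash)→8320, (D,hash)→19120, (A,merge)→19120, (D,merge)→184720, (A,nl_idx)→192520, (A,nl)→361720 …(+1); best=8320 via (A,hash)
  {ABCD}: card=1440000; try (D,hash)→106640, (B,hash)→189440, (D,merge)→1736240, (B,merge)→3428960, (B,nl)→14408320, (D,nl)→28805240; best=106640 via (D,hash)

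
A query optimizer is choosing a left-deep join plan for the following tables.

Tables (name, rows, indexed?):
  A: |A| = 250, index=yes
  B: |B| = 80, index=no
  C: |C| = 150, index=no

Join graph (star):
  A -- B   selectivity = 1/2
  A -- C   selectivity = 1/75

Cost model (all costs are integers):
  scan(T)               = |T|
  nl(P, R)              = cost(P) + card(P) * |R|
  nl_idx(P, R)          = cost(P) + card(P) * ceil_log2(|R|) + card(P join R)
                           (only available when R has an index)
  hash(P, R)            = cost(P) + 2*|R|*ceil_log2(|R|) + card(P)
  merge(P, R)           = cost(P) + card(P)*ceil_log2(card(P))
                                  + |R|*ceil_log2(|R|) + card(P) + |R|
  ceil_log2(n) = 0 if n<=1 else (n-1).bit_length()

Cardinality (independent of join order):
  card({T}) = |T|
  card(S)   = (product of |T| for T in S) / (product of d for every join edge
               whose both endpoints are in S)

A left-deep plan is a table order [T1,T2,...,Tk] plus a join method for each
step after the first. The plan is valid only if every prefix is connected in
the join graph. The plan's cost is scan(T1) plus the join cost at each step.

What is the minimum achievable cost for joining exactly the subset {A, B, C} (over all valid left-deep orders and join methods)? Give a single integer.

3470

Selinger DP over subsets of {A,B,C}:
  {A}: scan cost=250, card=250
  {B}: scan cost=80, card=80
  {C}: scan cost=150, card=150
  {AB}: card=10000; try (B,hash)→1620, (A,merge)→2970, (B,merge)→3140, (A,hash)→4160, (A,nl_idx)→10720, (A,nl)→20080 …(+1); best=1620 via (B,hash)
  {AC}: card=500; try (A,nl_idx)→1850, (C,hash)→2900, (A,merge)→3750, (C,merge)→3850, (A,hash)→4300, (A,nl)→37650 …(+1); best=1850 via (A,nl_idx)
  {ABC}: card=20000; try (B,hash)→3470, (B,merge)→7490, (C,hash)→14020, (B,nl)→41850, (C,merge)→152970, (C,nl)→1501620; best=3470 via (B,hash)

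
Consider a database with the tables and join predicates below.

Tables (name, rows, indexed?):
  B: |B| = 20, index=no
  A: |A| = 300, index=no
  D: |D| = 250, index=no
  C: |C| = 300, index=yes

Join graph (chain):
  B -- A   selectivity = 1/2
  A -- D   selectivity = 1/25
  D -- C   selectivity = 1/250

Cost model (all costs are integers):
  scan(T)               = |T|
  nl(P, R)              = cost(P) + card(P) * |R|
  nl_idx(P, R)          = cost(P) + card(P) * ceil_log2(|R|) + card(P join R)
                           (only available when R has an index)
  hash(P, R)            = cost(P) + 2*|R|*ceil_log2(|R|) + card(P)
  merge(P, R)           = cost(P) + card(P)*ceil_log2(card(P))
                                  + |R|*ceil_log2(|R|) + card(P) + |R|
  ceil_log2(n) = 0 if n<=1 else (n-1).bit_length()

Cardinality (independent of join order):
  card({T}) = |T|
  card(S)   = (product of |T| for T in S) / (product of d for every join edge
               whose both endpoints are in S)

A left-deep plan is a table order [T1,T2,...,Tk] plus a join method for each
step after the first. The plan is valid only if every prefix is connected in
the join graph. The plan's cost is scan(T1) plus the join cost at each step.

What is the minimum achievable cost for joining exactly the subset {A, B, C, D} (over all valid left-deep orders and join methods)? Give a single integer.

Selinger DP over subsets of {A,B,C,D}:
  {B}: scan cost=20, card=20
  {A}: scan cost=300, card=300
  {D}: scan cost=250, card=250
  {C}: scan cost=300, card=300
  {AB}: card=3000; try (B,hash)→800, (A,merge)→3140, (B,merge)→3420, (A,hash)→5440, (A,nl)→6020, (B,nl)→6300; best=800 via (B,hash)
  {AD}: card=3000; try (D,hash)→4600, (A,merge)→5500, (D,merge)→5550, (A,hash)→5900, (A,nl)→75250, (D,nl)→75300; best=4600 via (D,hash)
  {CD}: card=300; try (C,nl_idx)→2800, (D,hash)→4600, (C,merge)→5500, (D,merge)→5550, (C,hash)→5900, (C,nl)→75250 …(+1); best=2800 via (C,nl_idx)
  {ABD}: card=30000; try (D,hash)→7800, (B,hash)→7800, (D,merge)→42050, (B,merge)→43720, (B,nl)→64600, (D,nl)→750800; best=7800 via (D,hash)
  {ACD}: card=3600; try (A,hash)→8500, (A,merge)→8800, (C,hash)→13000, (C,nl_idx)→35200, (C,merge)→46600, (A,nl)→92800 …(+1); best=8500 via (A,hash)
  {ABCD}: card=36000; try (B,hash)→12300, (C,hash)→43200, (B,merge)→55420, (B,nl)→80500, (C,nl_idx)→313800, (C,merge)→490800 …(+1); best=12300 via (B,hash)

12300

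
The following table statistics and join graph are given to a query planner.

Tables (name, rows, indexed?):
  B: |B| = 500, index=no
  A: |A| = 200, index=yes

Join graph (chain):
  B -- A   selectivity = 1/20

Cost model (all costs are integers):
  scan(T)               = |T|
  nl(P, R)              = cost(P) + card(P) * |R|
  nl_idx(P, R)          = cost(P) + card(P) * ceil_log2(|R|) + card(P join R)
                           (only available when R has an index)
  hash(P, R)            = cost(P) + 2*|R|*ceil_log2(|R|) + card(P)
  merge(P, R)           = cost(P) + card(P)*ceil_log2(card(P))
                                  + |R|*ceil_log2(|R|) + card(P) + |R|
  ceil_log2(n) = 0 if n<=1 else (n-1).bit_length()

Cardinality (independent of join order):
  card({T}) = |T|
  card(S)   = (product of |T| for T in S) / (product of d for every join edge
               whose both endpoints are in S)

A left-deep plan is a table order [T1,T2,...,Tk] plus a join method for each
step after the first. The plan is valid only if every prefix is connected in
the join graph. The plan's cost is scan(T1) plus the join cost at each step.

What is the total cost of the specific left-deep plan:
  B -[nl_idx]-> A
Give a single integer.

step 1: scan B: cost=500, card=500
step 2: join A via nl_idx
    card(P join A) = 500*200/(20) = 5000
    cost = 500 + 500*8 + 5000 = 9500

9500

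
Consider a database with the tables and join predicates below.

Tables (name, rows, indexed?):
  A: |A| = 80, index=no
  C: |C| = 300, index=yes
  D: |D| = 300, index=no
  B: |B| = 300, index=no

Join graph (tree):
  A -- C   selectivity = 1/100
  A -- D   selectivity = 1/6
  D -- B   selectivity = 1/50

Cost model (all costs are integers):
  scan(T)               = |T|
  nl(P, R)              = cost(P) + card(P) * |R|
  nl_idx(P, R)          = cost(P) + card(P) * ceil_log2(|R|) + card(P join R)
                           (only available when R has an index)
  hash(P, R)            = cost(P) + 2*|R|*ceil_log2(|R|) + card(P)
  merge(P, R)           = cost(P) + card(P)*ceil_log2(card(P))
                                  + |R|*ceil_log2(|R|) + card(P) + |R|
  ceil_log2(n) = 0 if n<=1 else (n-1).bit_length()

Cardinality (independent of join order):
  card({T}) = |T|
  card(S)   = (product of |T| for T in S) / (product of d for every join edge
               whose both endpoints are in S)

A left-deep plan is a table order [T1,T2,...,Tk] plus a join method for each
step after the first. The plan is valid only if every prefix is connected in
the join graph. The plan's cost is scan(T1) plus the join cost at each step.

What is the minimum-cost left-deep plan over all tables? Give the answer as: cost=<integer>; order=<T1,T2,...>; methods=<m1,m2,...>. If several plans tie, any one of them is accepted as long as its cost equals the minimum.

cost=23600; order=A,C,D,B; methods=nl_idx,merge,hash

Selinger DP (subsets sized 1..n):
  {A}: scan cost=80, card=80
  {C}: scan cost=300, card=300
  {D}: scan cost=300, card=300
  {B}: scan cost=300, card=300
  {AC}: card=240; try (C,nl_idx)→1040, (A,hash)→1720, (C,merge)→3720, (A,merge)→3940, (C,hash)→5560, (C,nl)→24080 …(+1); best=1040 via (C,nl_idx)
  {AD}: card=4000; try (A,hash)→1720, (D,merge)→3720, (A,merge)→3940, (D,hash)→5560, (D,nl)→24080, (A,nl)→24300; best=1720 via (A,hash)
  {BD}: card=1800; try (D,hash)→6000, (B,hash)→6000, (D,merge)→6300, (B,merge)→6300, (D,nl)→90300, (B,nl)→90300; best=6000 via (D,hash)
  {ACD}: card=12000; try (D,merge)→6200, (D,hash)→6680, (C,hash)→11120, (C,nl_idx)→49720, (C,merge)→56720, (D,nl)→73040 …(+1); best=6200 via (D,merge)
  {ABD}: card=24000; try (A,hash)→8920, (B,hash)→11120, (A,merge)→28240, (B,merge)→56720, (A,nl)→150000, (B,nl)→1201720; best=8920 via (A,hash)
  {ABCD}: card=72000; try (B,hash)→23600, (C,hash)→38320, (B,merge)→189200, (C,nl_idx)→296920, (C,merge)→395920, (B,nl)→3606200 …(+1); best=23600 via (B,hash)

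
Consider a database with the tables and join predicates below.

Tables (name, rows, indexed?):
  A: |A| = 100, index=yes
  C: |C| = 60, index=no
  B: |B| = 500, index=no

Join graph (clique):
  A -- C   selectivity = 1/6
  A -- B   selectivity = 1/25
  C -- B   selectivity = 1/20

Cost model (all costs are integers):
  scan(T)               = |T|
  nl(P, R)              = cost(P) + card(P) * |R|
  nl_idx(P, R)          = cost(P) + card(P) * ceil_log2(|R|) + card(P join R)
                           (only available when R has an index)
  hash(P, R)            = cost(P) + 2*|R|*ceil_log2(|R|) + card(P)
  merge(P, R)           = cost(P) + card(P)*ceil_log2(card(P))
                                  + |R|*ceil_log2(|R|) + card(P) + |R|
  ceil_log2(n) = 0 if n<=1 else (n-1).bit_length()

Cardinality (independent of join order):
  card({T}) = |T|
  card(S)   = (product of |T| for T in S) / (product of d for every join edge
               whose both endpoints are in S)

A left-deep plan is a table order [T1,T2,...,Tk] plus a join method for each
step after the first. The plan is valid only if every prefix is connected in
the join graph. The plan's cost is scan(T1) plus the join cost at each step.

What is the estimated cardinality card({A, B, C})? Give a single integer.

Tables in S: A(100), B(500), C(60)
Edges inside S: A-C(d=6), A-B(d=25), C-B(d=20)
numerator = 100 * 500 * 60 = 3000000
denominator = 6 * 25 * 20 = 3000
card(S) = 3000000 / 3000 = 1000

1000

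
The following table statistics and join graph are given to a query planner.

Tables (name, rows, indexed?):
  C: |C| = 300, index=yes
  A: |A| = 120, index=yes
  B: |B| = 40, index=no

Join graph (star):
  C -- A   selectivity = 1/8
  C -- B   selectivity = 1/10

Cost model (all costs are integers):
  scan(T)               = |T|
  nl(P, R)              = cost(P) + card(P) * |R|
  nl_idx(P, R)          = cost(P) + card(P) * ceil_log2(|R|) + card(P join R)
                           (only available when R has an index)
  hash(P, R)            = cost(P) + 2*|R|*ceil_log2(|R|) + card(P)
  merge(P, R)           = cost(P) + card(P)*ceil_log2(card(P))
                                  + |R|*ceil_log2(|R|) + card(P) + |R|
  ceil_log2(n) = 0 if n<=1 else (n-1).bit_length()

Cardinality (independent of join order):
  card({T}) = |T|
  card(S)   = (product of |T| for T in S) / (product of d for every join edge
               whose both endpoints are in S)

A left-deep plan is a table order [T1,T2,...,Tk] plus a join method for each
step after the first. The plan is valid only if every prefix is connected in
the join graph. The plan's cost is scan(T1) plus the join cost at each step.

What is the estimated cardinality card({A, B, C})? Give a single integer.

Tables in S: A(120), B(40), C(300)
Edges inside S: C-A(d=8), C-B(d=10)
numerator = 120 * 40 * 300 = 1440000
denominator = 8 * 10 = 80
card(S) = 1440000 / 80 = 18000

18000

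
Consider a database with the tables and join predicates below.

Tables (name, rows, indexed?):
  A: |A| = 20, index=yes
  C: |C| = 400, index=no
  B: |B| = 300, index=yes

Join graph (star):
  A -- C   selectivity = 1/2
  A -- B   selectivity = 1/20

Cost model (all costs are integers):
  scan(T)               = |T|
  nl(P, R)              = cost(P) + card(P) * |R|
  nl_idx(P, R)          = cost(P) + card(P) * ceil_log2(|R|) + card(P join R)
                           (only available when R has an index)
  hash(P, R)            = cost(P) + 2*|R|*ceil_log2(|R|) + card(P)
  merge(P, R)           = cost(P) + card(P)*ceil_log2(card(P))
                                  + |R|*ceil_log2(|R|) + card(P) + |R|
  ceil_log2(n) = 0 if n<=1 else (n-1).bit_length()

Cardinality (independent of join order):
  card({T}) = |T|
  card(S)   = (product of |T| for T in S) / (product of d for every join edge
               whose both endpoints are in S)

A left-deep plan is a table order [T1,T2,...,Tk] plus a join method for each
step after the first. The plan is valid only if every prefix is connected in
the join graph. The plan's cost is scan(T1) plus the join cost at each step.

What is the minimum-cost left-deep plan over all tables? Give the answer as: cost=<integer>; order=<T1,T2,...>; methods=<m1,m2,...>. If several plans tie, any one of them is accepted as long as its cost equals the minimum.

Selinger DP (subsets sized 1..n):
  {A}: scan cost=20, card=20
  {C}: scan cost=400, card=400
  {B}: scan cost=300, card=300
  {AC}: card=4000; try (A,hash)→1000, (C,merge)→4140, (A,merge)→4520, (A,nl_idx)→6400, (C,hash)→7240, (C,nl)→8020 …(+1); best=1000 via (A,hash)
  {AB}: card=300; try (B,nl_idx)→500, (A,hash)→800, (A,nl_idx)→2100, (B,merge)→3140, (A,merge)→3420, (B,hash)→5440 …(+2); best=500 via (B,nl_idx)
  {ABC}: card=60000; try (C,merge)→7500, (C,hash)→8000, (B,hash)→10400, (B,merge)→56000, (B,nl_idx)→97000, (C,nl)→120500 …(+1); best=7500 via (C,merge)

cost=7500; order=A,B,C; methods=nl_idx,merge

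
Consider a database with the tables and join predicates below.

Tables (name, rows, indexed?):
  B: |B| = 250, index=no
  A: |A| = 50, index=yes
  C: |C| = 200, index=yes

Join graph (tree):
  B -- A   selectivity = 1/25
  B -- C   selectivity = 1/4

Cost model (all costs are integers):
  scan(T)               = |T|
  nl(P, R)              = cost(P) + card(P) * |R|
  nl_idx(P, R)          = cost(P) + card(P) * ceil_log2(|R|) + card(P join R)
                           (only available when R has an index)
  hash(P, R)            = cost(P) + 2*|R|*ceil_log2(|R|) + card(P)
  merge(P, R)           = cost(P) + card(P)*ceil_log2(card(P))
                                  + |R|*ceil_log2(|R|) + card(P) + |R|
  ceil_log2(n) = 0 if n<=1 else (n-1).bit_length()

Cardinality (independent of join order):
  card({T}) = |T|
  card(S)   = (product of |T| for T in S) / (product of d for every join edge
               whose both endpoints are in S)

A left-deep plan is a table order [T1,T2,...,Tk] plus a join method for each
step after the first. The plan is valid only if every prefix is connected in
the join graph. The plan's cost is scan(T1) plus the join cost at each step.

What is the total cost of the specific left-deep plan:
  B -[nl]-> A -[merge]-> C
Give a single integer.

step 1: scan B: cost=250, card=250
step 2: join A via nl
    card(P join A) = 250*50/(25) = 500
    cost = 250 + 250*50 = 12750
step 3: join C via merge
    card(P join C) = 500*200/(4) = 25000
    cost = 12750 + 500*9 + 200*8 + 500 + 200 = 19550

19550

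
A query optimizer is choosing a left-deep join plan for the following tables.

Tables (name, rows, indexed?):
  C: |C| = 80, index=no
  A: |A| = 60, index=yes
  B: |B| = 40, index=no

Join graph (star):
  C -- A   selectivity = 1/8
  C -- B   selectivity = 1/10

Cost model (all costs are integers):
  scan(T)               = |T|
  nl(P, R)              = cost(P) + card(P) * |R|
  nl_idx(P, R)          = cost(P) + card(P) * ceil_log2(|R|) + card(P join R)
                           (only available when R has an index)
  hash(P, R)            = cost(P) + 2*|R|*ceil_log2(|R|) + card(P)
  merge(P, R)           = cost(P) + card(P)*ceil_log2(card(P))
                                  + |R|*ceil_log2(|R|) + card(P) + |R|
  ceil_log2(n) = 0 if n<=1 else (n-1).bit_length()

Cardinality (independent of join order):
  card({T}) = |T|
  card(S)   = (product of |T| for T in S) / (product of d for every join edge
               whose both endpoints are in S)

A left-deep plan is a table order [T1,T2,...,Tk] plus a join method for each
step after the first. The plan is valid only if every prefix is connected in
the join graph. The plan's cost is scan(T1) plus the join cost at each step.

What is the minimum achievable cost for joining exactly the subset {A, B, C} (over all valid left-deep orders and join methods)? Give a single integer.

Selinger DP over subsets of {A,B,C}:
  {C}: scan cost=80, card=80
  {A}: scan cost=60, card=60
  {B}: scan cost=40, card=40
  {AC}: card=600; try (A,hash)→880, (C,merge)→1120, (A,merge)→1140, (A,nl_idx)→1160, (C,hash)→1240, (C,nl)→4860 …(+1); best=880 via (A,hash)
  {BC}: card=320; try (B,hash)→640, (C,merge)→960, (B,merge)→1000, (C,hash)→1200, (C,nl)→3240, (B,nl)→3280; best=640 via (B,hash)
  {ABC}: card=2400; try (A,hash)→1680, (B,hash)→1960, (A,merge)→4260, (A,nl_idx)→4960, (B,merge)→7760, (A,nl)→19840 …(+1); best=1680 via (A,hash)

1680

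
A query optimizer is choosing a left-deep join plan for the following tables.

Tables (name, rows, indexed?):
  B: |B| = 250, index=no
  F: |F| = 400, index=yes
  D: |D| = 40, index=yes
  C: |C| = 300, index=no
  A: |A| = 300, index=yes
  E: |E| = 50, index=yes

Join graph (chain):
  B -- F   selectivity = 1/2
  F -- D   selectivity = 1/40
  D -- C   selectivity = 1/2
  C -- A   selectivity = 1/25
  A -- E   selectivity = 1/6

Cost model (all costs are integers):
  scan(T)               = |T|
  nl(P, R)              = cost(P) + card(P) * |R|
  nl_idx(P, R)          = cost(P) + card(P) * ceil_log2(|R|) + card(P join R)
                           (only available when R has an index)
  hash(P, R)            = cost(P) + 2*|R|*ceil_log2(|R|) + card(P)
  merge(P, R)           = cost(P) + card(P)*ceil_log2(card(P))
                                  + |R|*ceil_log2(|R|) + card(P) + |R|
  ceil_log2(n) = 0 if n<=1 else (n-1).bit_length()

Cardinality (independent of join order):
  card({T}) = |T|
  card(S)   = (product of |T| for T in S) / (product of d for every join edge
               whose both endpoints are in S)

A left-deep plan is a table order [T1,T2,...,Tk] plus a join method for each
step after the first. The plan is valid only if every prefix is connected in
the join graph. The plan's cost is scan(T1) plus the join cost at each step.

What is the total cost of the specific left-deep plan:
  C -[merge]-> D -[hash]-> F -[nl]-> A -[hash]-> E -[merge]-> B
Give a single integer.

step 1: scan C: cost=300, card=300
step 2: join D via merge
    card(P join D) = 300*40/(2) = 6000
    cost = 300 + 300*9 + 40*6 + 300 + 40 = 3580
step 3: join F via hash
    card(P join F) = 6000*400/(40) = 60000
    cost = 3580 + 2*400*9 + 6000 = 16780
step 4: join A via nl
    card(P join A) = 60000*300/(25) = 720000
    cost = 16780 + 60000*300 = 18016780
step 5: join E via hash
    card(P join E) = 720000*50/(6) = 6000000
    cost = 18016780 + 2*50*6 + 720000 = 18737380
step 6: join B via merge
    card(P join B) = 6000000*250/(2) = 750000000
    cost = 18737380 + 6000000*23 + 250*8 + 6000000 + 250 = 162739630

162739630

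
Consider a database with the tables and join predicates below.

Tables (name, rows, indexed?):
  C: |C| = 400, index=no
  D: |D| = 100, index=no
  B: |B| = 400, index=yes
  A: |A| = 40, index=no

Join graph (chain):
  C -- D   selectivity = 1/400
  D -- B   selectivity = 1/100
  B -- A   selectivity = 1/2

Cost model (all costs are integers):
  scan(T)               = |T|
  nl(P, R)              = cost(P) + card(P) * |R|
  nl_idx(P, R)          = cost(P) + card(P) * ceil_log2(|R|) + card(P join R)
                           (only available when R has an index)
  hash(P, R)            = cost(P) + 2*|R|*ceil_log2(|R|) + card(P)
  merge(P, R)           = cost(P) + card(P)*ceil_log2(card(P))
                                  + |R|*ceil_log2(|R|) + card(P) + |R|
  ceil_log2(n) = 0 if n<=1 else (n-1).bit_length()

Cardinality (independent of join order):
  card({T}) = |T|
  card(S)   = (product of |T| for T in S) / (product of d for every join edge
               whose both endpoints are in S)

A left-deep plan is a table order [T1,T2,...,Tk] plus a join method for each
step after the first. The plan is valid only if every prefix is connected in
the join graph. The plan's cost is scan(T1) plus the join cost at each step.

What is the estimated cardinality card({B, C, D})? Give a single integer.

Tables in S: B(400), C(400), D(100)
Edges inside S: C-D(d=400), D-B(d=100)
numerator = 400 * 400 * 100 = 16000000
denominator = 400 * 100 = 40000
card(S) = 16000000 / 40000 = 400

400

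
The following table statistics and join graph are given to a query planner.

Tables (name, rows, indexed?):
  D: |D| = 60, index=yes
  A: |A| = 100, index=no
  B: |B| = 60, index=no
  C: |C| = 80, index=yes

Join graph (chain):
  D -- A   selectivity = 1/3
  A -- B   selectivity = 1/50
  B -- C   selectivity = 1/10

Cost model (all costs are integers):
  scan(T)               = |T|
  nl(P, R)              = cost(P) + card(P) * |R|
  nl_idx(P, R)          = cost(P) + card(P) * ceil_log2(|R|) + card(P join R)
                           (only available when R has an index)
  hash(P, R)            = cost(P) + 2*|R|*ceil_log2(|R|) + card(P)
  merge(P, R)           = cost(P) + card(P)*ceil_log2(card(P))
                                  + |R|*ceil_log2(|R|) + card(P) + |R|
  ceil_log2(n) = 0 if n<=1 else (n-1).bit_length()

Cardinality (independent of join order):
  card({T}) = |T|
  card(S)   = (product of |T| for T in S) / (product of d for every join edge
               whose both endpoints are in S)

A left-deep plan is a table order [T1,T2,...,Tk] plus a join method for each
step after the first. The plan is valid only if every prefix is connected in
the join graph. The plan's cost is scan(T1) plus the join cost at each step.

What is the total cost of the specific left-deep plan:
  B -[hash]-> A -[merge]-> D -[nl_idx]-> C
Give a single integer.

step 1: scan B: cost=60, card=60
step 2: join A via hash
    card(P join A) = 60*100/(50) = 120
    cost = 60 + 2*100*7 + 60 = 1520
step 3: join D via merge
    card(P join D) = 120*60/(3) = 2400
    cost = 1520 + 120*7 + 60*6 + 120 + 60 = 2900
step 4: join C via nl_idx
    card(P join C) = 2400*80/(10) = 19200
    cost = 2900 + 2400*7 + 19200 = 38900

38900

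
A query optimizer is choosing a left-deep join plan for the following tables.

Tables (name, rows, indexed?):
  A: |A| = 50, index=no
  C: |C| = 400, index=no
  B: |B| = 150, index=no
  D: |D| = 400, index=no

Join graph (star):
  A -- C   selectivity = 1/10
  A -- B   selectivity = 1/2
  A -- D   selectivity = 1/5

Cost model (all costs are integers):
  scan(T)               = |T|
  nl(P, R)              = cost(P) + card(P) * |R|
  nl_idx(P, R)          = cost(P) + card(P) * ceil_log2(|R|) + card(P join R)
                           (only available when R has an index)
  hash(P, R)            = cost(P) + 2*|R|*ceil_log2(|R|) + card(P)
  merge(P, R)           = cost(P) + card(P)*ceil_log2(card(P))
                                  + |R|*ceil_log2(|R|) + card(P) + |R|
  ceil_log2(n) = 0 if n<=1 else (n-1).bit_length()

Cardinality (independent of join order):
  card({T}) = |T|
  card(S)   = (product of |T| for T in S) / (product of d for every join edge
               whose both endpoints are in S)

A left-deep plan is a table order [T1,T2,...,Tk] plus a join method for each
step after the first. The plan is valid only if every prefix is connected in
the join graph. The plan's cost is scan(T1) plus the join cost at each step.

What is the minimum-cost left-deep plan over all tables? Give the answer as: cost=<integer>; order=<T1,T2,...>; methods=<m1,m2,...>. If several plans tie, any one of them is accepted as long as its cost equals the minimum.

cost=163000; order=C,A,B,D; methods=hash,hash,hash

Selinger DP (subsets sized 1..n):
  {A}: scan cost=50, card=50
  {C}: scan cost=400, card=400
  {B}: scan cost=150, card=150
  {D}: scan cost=400, card=400
  {AC}: card=2000; try (A,hash)→1400, (C,merge)→4400, (A,merge)→4750, (C,hash)→7300, (C,nl)→20050, (A,nl)→20400; best=1400 via (A,hash)
  {AB}: card=3750; try (A,hash)→900, (B,merge)→1750, (A,merge)→1850, (B,hash)→2500, (B,nl)→7550, (A,nl)→7650; best=900 via (A,hash)
  {AD}: card=4000; try (A,hash)→1400, (D,merge)→4400, (A,merge)→4750, (D,hash)→7300, (D,nl)→20050, (A,nl)→20400; best=1400 via (A,hash)
  {ABC}: card=150000; try (B,hash)→5800, (C,hash)→11850, (B,merge)→26750, (C,merge)→53650, (B,nl)→301400, (C,nl)→1500900; best=5800 via (B,hash)
  {ACD}: card=160000; try (D,hash)→10600, (C,hash)→12600, (D,merge)→29400, (C,merge)→57400, (D,nl)→801400, (C,nl)→1601400; best=10600 via (D,hash)
  {ABD}: card=300000; try (B,hash)→7800, (D,hash)→11850, (D,merge)→53650, (B,merge)→54750, (B,nl)→601400, (D,nl)→1500900; best=7800 via (B,hash)
  {ABCD}: card=12000000; try (D,hash)→163000, (B,hash)→173000, (C,hash)→315000, (D,merge)→2859800, (B,merge)→3051950, (C,merge)→6011800 …(+3); best=163000 via (D,hash)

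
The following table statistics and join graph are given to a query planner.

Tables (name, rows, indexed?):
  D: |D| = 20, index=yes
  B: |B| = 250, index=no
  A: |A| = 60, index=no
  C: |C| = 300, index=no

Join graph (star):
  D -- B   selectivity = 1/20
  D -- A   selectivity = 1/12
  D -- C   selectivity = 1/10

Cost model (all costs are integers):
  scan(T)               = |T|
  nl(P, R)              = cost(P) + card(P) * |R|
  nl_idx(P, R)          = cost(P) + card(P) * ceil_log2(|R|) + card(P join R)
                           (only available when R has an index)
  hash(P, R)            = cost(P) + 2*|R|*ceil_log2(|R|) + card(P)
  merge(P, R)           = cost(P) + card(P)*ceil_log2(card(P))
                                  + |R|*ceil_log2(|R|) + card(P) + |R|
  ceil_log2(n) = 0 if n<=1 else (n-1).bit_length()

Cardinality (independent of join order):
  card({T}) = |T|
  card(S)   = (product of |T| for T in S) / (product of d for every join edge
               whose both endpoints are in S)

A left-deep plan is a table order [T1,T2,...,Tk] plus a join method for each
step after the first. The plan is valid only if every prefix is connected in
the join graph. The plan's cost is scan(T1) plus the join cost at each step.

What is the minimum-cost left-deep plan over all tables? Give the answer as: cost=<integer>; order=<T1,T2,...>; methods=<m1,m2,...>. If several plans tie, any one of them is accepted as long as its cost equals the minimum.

Selinger DP (subsets sized 1..n):
  {D}: scan cost=20, card=20
  {B}: scan cost=250, card=250
  {A}: scan cost=60, card=60
  {C}: scan cost=300, card=300
  {BD}: card=250; try (D,hash)→700, (D,nl_idx)→1750, (B,merge)→2390, (D,merge)→2620, (B,hash)→4040, (B,nl)→5020 …(+1); best=700 via (D,hash)
  {AD}: card=100; try (D,hash)→320, (D,nl_idx)→460, (A,merge)→560, (D,merge)→600, (A,hash)→760, (A,nl)→1220 …(+1); best=320 via (D,hash)
  {CD}: card=600; try (D,hash)→800, (D,nl_idx)→2400, (C,merge)→3140, (D,merge)→3420, (C,hash)→5440, (C,nl)→6020 …(+1); best=800 via (D,hash)
  {ABD}: card=1250; try (A,hash)→1670, (B,merge)→3370, (A,merge)→3370, (B,hash)→4420, (A,nl)→15700, (B,nl)→25320; best=1670 via (A,hash)
  {BCD}: card=7500; try (B,hash)→5400, (C,merge)→5950, (C,hash)→6350, (B,merge)→9650, (C,nl)→75700, (B,nl)→150800; best=5400 via (B,hash)
  {ACD}: card=3000; try (A,hash)→2120, (C,merge)→4120, (C,hash)→5820, (A,merge)→7820, (C,nl)→30320, (A,nl)→36800; best=2120 via (A,hash)
  {ABCD}: card=37500; try (C,hash)→8320, (B,hash)→9120, (A,hash)→13620, (C,merge)→19670, (B,merge)→43370, (A,merge)→110820 …(+3); best=8320 via (C,hash)

cost=8320; order=B,D,A,C; methods=hash,hash,hash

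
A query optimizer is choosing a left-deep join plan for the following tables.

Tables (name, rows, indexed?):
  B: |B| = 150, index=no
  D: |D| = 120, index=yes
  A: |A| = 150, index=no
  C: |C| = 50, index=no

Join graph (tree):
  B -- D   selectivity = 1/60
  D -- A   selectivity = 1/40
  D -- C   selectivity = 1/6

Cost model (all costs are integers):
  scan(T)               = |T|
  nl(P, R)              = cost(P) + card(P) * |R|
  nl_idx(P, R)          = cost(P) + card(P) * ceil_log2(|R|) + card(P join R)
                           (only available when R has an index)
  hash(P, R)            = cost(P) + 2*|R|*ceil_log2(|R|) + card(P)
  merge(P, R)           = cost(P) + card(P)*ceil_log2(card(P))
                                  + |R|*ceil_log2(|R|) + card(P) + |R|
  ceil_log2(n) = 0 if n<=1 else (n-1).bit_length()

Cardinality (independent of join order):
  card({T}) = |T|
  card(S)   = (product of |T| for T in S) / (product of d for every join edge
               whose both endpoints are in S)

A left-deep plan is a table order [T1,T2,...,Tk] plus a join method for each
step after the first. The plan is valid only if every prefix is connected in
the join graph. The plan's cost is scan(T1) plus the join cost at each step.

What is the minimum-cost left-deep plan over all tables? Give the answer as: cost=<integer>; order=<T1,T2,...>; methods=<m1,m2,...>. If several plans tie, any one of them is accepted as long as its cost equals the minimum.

cost=5925; order=B,D,A,C; methods=nl_idx,hash,hash

Selinger DP (subsets sized 1..n):
  {B}: scan cost=150, card=150
  {D}: scan cost=120, card=120
  {A}: scan cost=150, card=150
  {C}: scan cost=50, card=50
  {BD}: card=300; try (D,nl_idx)→1500, (D,hash)→1980, (B,merge)→2430, (D,merge)→2460, (B,hash)→2640, (B,nl)→18120 …(+1); best=1500 via (D,nl_idx)
  {AD}: card=450; try (D,nl_idx)→1650, (D,hash)→1980, (A,merge)→2430, (D,merge)→2460, (A,hash)→2640, (A,nl)→18120 …(+1); best=1650 via (D,nl_idx)
  {CD}: card=1000; try (C,hash)→840, (D,merge)→1360, (D,nl_idx)→1400, (C,merge)→1430, (D,hash)→1780, (D,nl)→6050 …(+1); best=840 via (C,hash)
  {ABD}: card=1125; try (A,hash)→4200, (B,hash)→4500, (A,merge)→5850, (B,merge)→7500, (A,nl)→46500, (B,nl)→69150; best=4200 via (A,hash)
  {BCD}: card=2500; try (C,hash)→2400, (B,hash)→4240, (C,merge)→4850, (B,merge)→13190, (C,nl)→16500, (B,nl)→150840; best=2400 via (C,hash)
  {ACD}: card=3750; try (C,hash)→2700, (A,hash)→4240, (C,merge)→6500, (A,merge)→13190, (C,nl)→24150, (A,nl)→150840; best=2700 via (C,hash)
  {ABCD}: card=9375; try (C,hash)→5925, (A,hash)→7300, (B,hash)→8850, (C,merge)→18050, (A,merge)→36250, (B,merge)→52800 …(+3); best=5925 via (C,hash)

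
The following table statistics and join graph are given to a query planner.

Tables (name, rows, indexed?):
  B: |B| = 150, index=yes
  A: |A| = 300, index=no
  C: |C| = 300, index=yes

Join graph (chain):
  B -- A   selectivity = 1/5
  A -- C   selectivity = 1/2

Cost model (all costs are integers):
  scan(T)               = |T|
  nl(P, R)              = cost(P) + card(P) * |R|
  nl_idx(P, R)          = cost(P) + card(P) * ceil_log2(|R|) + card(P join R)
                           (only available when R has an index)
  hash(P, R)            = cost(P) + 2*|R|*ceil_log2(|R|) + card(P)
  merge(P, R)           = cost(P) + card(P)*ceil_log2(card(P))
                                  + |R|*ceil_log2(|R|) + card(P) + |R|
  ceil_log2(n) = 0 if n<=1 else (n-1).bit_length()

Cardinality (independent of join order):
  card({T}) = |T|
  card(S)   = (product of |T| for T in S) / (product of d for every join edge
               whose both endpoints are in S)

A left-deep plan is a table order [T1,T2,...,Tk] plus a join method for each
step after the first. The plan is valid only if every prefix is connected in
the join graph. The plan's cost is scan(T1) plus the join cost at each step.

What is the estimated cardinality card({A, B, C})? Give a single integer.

Tables in S: A(300), B(150), C(300)
Edges inside S: B-A(d=5), A-C(d=2)
numerator = 300 * 150 * 300 = 13500000
denominator = 5 * 2 = 10
card(S) = 13500000 / 10 = 1350000

1350000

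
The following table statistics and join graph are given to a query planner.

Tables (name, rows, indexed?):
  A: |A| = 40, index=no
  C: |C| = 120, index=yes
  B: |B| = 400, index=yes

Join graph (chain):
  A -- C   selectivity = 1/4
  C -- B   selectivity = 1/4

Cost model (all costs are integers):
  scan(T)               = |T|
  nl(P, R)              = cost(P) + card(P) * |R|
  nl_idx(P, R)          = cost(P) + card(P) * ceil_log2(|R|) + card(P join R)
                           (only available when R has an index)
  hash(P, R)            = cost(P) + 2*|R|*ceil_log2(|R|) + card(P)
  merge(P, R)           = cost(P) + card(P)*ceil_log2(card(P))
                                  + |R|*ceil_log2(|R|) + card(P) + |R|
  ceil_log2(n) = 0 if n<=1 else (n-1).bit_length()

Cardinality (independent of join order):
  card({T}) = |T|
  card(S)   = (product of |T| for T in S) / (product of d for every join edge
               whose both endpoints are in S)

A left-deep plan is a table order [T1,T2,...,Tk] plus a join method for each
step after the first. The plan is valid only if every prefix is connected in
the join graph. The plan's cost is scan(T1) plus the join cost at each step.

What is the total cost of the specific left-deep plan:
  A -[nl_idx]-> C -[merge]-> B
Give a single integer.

step 1: scan A: cost=40, card=40
step 2: join C via nl_idx
    card(P join C) = 40*120/(4) = 1200
    cost = 40 + 40*7 + 1200 = 1520
step 3: join B via merge
    card(P join B) = 1200*400/(4) = 120000
    cost = 1520 + 1200*11 + 400*9 + 1200 + 400 = 19920

19920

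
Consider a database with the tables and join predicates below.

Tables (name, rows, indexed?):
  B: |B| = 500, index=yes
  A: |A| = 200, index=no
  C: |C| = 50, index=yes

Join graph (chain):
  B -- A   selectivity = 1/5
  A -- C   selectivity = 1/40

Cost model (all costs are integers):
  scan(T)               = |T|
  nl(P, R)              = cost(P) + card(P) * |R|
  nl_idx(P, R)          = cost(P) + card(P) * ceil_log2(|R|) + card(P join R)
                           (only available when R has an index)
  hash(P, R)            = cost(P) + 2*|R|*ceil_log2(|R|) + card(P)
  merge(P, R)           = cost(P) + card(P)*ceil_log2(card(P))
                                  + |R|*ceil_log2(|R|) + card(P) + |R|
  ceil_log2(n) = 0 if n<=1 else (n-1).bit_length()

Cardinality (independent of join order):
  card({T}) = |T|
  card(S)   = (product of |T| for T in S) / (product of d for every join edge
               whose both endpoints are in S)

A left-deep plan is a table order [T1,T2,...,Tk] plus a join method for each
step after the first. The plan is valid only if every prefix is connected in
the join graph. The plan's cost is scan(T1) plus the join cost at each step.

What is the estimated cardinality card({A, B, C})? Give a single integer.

25000

Tables in S: A(200), B(500), C(50)
Edges inside S: B-A(d=5), A-C(d=40)
numerator = 200 * 500 * 50 = 5000000
denominator = 5 * 40 = 200
card(S) = 5000000 / 200 = 25000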